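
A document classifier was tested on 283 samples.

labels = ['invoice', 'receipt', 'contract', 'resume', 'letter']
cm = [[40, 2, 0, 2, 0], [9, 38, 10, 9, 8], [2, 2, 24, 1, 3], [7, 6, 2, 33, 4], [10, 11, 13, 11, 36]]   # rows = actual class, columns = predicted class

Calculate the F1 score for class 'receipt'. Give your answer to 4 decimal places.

One-vs-rest for 'receipt': TP = diagonal; FP = other classes predicted 'receipt'; FN = 'receipt' predicted as other.
F1 score = 2·TP/(2·TP+FP+FN).
receipt: TP=38, FP=2+2+6+11=21, FN=9+10+9+8=36 → 76/133 = 0.57143

0.5714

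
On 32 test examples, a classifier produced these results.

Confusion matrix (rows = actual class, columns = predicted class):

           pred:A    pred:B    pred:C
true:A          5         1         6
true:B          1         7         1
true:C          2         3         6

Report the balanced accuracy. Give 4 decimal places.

0.5800

Balanced accuracy = mean of per-class recall.
  A: recall = 5/12 = 0.41667
  B: recall = 7/9 = 0.77778
  C: recall = 6/11 = 0.54545
Mean = (0.41667 + 0.77778 + 0.54545) / 3 = 0.5800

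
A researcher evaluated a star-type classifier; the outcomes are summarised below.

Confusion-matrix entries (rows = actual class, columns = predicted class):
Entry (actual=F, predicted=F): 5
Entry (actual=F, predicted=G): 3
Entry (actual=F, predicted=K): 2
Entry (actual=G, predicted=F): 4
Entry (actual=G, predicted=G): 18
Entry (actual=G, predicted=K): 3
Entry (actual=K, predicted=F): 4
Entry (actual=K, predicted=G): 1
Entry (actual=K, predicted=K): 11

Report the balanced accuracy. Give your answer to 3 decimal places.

Balanced accuracy = mean of per-class recall.
  F: recall = 5/10 = 0.5000
  G: recall = 18/25 = 0.7200
  K: recall = 11/16 = 0.6875
Mean = (0.5000 + 0.7200 + 0.6875) / 3 = 0.636

0.636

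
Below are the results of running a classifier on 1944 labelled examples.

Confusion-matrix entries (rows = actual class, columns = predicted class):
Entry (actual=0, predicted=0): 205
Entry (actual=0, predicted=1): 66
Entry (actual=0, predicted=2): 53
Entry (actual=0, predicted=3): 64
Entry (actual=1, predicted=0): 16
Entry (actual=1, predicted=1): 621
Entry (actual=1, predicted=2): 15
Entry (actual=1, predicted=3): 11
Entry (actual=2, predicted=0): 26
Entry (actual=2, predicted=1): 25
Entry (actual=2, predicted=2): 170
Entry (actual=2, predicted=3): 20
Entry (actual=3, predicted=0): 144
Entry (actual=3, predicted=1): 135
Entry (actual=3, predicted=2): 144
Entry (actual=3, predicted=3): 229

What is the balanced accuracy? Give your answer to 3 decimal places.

Balanced accuracy = mean of per-class recall.
  0: recall = 205/388 = 0.5284
  1: recall = 621/663 = 0.9367
  2: recall = 170/241 = 0.7054
  3: recall = 229/652 = 0.3512
Mean = (0.5284 + 0.9367 + 0.7054 + 0.3512) / 4 = 0.630

0.630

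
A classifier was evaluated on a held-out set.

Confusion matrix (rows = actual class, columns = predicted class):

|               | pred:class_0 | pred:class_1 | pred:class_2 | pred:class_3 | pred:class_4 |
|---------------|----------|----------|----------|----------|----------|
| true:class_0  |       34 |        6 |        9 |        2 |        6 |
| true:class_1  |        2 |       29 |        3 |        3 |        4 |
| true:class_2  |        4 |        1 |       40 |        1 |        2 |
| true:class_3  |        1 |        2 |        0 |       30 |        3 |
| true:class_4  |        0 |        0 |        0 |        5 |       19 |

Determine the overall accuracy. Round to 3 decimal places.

0.738

Accuracy = trace / total = (34+29+40+30+19=152) / 206 = 152/206 = 0.738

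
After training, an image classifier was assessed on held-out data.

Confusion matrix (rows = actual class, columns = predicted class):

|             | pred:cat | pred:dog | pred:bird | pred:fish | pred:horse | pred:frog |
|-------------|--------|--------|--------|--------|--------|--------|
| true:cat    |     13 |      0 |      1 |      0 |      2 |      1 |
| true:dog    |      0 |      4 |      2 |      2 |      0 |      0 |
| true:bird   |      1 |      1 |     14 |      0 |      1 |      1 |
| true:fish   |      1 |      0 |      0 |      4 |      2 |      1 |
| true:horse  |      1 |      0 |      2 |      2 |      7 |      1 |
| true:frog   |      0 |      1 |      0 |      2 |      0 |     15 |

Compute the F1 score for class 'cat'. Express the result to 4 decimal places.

One-vs-rest for 'cat': TP = diagonal; FP = other classes predicted 'cat'; FN = 'cat' predicted as other.
F1 score = 2·TP/(2·TP+FP+FN).
cat: TP=13, FP=0+1+1+1+0=3, FN=0+1+0+2+1=4 → 26/33 = 0.78788

0.7879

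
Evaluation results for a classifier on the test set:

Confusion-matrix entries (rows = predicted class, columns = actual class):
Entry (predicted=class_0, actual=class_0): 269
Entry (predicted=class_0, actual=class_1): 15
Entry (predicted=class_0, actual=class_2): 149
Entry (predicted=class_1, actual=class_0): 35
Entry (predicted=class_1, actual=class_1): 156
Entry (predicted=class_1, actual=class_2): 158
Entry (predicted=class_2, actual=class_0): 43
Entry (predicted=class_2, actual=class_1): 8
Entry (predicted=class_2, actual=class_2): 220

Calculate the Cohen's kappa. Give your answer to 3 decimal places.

0.430

Observed agreement pₒ = trace/N = 645/1053 = 0.6125
Expected agreement pₑ = Σ (rowᵢ·colᵢ)/N² = (347·433 + 179·349 + 527·271)/1053² = 0.3206
κ = (pₒ − pₑ)/(1 − pₑ) = (0.6125 − 0.3206)/(1 − 0.3206) = 0.430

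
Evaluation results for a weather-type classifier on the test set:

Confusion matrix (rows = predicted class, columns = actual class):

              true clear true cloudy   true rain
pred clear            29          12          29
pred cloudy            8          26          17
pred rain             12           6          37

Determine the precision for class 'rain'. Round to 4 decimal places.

0.6727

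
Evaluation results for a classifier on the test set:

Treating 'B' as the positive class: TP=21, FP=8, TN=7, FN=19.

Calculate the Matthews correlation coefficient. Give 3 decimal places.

MCC = (TP·TN − FP·FN) / √((TP+FP)(TP+FN)(TN+FP)(TN+FN))
Numerator = 21·7 − 8·19 = -5
Denominator = √(29·40·15·26) = √452400 = 672.6069
MCC = -5 / 672.6069 = -0.007

-0.007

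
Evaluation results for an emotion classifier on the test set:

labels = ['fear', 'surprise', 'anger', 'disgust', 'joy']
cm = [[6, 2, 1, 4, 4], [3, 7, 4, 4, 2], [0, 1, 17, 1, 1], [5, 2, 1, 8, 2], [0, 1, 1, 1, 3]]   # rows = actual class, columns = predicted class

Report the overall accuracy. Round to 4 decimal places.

0.5062

Accuracy = trace / total = (6+7+17+8+3=41) / 81 = 41/81 = 0.5062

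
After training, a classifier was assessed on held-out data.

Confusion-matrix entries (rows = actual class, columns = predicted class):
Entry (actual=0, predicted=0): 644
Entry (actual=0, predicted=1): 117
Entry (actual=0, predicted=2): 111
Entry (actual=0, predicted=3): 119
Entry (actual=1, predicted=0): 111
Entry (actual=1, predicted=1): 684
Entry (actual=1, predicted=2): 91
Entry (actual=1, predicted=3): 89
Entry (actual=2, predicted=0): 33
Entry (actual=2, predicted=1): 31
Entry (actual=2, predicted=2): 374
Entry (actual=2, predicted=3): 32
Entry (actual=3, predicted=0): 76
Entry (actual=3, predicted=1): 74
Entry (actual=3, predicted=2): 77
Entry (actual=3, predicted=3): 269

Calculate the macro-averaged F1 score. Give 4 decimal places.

0.6558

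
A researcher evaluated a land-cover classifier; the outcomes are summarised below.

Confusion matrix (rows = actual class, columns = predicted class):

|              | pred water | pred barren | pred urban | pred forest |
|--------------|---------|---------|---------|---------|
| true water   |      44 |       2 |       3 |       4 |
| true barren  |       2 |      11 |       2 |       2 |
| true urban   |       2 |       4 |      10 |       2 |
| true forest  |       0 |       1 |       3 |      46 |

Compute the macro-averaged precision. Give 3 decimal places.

0.734

Per-class precision (TP/(TP+FP)):
  water: TP=44, FP=2+2+0=4 → 44/48 = 0.9167
  barren: TP=11, FP=2+4+1=7 → 11/18 = 0.6111
  urban: TP=10, FP=3+2+3=8 → 10/18 = 0.5556
  forest: TP=46, FP=4+2+2=8 → 46/54 = 0.8519
Macro-precision = mean = (0.9167 + 0.6111 + 0.5556 + 0.8519) / 4 = 0.734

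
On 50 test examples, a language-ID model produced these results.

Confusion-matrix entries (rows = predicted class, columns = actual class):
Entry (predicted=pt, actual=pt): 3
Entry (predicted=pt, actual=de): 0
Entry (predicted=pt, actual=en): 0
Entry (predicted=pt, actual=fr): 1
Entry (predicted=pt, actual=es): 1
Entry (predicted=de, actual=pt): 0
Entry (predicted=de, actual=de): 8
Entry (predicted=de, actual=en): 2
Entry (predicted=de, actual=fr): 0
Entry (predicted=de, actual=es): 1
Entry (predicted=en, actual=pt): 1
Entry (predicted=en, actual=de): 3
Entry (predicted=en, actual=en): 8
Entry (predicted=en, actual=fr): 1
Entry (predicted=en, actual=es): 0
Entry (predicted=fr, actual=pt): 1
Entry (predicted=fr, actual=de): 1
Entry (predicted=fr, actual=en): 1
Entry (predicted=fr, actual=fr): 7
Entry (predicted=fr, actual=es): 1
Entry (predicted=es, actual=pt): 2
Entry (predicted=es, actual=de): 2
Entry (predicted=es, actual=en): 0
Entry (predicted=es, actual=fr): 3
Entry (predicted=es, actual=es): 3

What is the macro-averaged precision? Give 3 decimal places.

0.576

Per-class precision (TP/(TP+FP)):
  pt: TP=3, FP=0+0+1+1=2 → 3/5 = 0.6000
  de: TP=8, FP=0+2+0+1=3 → 8/11 = 0.7273
  en: TP=8, FP=1+3+1+0=5 → 8/13 = 0.6154
  fr: TP=7, FP=1+1+1+1=4 → 7/11 = 0.6364
  es: TP=3, FP=2+2+0+3=7 → 3/10 = 0.3000
Macro-precision = mean = (0.6000 + 0.7273 + 0.6154 + 0.6364 + 0.3000) / 5 = 0.576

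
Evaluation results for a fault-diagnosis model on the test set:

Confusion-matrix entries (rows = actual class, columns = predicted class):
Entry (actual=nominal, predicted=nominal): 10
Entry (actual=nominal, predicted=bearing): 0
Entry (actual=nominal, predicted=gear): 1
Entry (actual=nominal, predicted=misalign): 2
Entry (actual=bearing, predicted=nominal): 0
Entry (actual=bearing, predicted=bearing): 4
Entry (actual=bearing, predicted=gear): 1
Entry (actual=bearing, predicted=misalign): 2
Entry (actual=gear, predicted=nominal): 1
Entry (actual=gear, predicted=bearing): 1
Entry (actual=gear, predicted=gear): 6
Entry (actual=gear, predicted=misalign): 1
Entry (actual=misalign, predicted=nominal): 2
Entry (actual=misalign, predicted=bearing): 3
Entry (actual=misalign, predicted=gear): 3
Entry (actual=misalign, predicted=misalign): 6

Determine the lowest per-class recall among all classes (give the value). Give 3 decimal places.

Per-class recall (TP/(TP+FN)):
  nominal: TP=10, FN=0+1+2=3 → 10/13 = 0.7692
  bearing: TP=4, FN=0+1+2=3 → 4/7 = 0.5714
  gear: TP=6, FN=1+1+1=3 → 6/9 = 0.6667
  misalign: TP=6, FN=2+3+3=8 → 6/14 = 0.4286
Lowest is class 'misalign' with recall = 0.429.

0.429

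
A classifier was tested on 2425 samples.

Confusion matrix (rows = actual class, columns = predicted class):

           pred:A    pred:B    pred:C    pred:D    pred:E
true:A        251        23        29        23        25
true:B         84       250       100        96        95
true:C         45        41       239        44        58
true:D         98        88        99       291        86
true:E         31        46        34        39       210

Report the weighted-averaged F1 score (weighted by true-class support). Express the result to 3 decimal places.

Per-class F1 score (2·TP/(2·TP+FP+FN)):
  A: TP=251, FP=84+45+98+31=258, FN=23+29+23+25=100 → 502/860 = 0.5837
  B: TP=250, FP=23+41+88+46=198, FN=84+100+96+95=375 → 500/1073 = 0.4660
  C: TP=239, FP=29+100+99+34=262, FN=45+41+44+58=188 → 478/928 = 0.5151
  D: TP=291, FP=23+96+44+39=202, FN=98+88+99+86=371 → 582/1155 = 0.5039
  E: TP=210, FP=25+95+58+86=264, FN=31+46+34+39=150 → 420/834 = 0.5036
Weighted-F1 score = Σ (supportᵢ/N)·F1 scoreᵢ with N=2425: (351/2425)·0.5837 + (625/2425)·0.4660 + (427/2425)·0.5151 + (662/2425)·0.5039 + (360/2425)·0.5036 = 0.508

0.508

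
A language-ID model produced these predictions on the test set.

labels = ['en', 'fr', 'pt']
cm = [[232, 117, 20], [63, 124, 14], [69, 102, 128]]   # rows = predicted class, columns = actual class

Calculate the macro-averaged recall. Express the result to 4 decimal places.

Per-class recall (TP/(TP+FN)):
  en: TP=232, FN=63+69=132 → 232/364 = 0.63736
  fr: TP=124, FN=117+102=219 → 124/343 = 0.36152
  pt: TP=128, FN=20+14=34 → 128/162 = 0.79012
Macro-recall = mean = (0.63736 + 0.36152 + 0.79012) / 3 = 0.5963

0.5963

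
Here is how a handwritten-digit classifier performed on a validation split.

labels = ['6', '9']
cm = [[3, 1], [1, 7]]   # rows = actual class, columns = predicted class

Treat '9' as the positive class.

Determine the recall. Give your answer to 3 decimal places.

Recall = TP/(TP+FN) = 7/(7+1) = 7/8 = 0.875

0.875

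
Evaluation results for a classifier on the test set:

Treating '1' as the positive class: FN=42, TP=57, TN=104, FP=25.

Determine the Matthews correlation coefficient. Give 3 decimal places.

0.394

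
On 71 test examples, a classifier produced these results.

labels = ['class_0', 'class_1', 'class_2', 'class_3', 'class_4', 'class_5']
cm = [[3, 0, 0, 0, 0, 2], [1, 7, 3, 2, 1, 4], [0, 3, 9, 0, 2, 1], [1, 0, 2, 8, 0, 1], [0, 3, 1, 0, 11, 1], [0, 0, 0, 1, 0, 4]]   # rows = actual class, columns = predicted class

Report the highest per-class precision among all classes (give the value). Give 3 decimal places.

0.786

Per-class precision (TP/(TP+FP)):
  class_0: TP=3, FP=1+0+1+0+0=2 → 3/5 = 0.6000
  class_1: TP=7, FP=0+3+0+3+0=6 → 7/13 = 0.5385
  class_2: TP=9, FP=0+3+2+1+0=6 → 9/15 = 0.6000
  class_3: TP=8, FP=0+2+0+0+1=3 → 8/11 = 0.7273
  class_4: TP=11, FP=0+1+2+0+0=3 → 11/14 = 0.7857
  class_5: TP=4, FP=2+4+1+1+1=9 → 4/13 = 0.3077
Highest is class 'class_4' with precision = 0.786.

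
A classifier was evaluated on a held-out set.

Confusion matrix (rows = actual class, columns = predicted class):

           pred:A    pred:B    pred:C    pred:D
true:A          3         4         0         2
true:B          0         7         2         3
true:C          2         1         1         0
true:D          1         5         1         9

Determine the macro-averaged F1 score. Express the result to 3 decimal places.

0.433

Per-class F1 score (2·TP/(2·TP+FP+FN)):
  A: TP=3, FP=0+2+1=3, FN=4+0+2=6 → 6/15 = 0.4000
  B: TP=7, FP=4+1+5=10, FN=0+2+3=5 → 14/29 = 0.4828
  C: TP=1, FP=0+2+1=3, FN=2+1+0=3 → 2/8 = 0.2500
  D: TP=9, FP=2+3+0=5, FN=1+5+1=7 → 18/30 = 0.6000
Macro-F1 score = mean = (0.4000 + 0.4828 + 0.2500 + 0.6000) / 4 = 0.433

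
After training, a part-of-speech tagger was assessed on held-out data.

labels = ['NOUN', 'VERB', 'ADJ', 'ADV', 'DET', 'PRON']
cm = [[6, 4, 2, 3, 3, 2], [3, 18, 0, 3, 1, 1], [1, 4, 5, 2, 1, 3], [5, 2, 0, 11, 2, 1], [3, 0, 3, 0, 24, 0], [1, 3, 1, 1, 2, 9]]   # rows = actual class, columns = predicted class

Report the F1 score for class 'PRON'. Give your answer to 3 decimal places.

0.545

One-vs-rest for 'PRON': TP = diagonal; FP = other classes predicted 'PRON'; FN = 'PRON' predicted as other.
F1 score = 2·TP/(2·TP+FP+FN).
PRON: TP=9, FP=2+1+3+1+0=7, FN=1+3+1+1+2=8 → 18/33 = 0.5455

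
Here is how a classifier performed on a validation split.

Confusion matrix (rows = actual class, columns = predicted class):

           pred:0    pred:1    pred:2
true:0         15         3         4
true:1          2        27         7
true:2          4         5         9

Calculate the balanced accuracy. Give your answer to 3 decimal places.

0.644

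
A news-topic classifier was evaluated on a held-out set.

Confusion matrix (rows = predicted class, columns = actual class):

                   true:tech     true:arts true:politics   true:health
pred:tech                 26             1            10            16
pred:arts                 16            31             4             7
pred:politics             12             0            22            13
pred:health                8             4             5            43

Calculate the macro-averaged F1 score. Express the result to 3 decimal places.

0.558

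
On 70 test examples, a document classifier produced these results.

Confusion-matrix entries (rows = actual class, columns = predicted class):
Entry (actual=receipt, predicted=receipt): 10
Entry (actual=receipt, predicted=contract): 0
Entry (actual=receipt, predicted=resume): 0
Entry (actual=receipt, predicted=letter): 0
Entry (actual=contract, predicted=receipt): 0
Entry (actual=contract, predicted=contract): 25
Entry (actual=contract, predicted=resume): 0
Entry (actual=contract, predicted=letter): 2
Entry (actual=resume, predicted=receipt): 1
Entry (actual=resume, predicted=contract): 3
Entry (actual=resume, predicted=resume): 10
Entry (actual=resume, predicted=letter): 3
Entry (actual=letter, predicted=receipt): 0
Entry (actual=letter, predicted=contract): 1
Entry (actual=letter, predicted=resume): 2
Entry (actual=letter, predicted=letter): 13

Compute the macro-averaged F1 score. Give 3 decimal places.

0.825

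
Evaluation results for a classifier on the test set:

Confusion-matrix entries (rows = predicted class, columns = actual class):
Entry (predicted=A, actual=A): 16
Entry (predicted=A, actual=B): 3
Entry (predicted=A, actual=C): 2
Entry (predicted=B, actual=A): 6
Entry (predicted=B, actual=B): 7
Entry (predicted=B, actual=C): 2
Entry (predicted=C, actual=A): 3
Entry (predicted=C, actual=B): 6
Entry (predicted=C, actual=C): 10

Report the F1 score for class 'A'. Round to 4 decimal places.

0.6957

Treat 'A' as positive and all other classes as negative.
F1 score = 2·TP/(2·TP+FP+FN).
A: TP=16, FP=3+2=5, FN=6+3=9 → 32/46 = 0.69565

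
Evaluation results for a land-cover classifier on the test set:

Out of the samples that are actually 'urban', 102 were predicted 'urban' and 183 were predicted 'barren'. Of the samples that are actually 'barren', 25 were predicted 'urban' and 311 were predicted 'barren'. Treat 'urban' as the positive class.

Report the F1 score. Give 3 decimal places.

0.495

Precision = TP/(TP+FP) = 102/127 = 0.8031
Recall = TP/(TP+FN) = 102/285 = 0.3579
F1 = 2·TP/(2·TP+FP+FN) = 204/412 = 0.495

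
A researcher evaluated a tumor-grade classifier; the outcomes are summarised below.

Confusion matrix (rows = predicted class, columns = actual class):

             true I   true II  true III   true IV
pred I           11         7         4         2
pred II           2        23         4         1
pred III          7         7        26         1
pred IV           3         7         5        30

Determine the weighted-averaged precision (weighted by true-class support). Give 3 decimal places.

Per-class precision (TP/(TP+FP)):
  I: TP=11, FP=7+4+2=13 → 11/24 = 0.4583
  II: TP=23, FP=2+4+1=7 → 23/30 = 0.7667
  III: TP=26, FP=7+7+1=15 → 26/41 = 0.6341
  IV: TP=30, FP=3+7+5=15 → 30/45 = 0.6667
Weighted-precision = Σ (supportᵢ/N)·precisionᵢ with N=140: (23/140)·0.4583 + (44/140)·0.7667 + (39/140)·0.6341 + (34/140)·0.6667 = 0.655

0.655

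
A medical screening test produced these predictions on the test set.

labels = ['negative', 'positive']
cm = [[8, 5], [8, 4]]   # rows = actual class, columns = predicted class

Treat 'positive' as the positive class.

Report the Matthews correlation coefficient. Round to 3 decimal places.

-0.053

MCC = (TP·TN − FP·FN) / √((TP+FP)(TP+FN)(TN+FP)(TN+FN))
Numerator = 4·8 − 5·8 = -8
Denominator = √(9·12·13·16) = √22464 = 149.8800
MCC = -8 / 149.8800 = -0.053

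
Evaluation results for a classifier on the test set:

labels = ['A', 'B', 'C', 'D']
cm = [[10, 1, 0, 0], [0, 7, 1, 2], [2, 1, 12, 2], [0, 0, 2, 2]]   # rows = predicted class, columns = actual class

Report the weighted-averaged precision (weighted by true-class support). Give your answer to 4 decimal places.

Per-class precision (TP/(TP+FP)):
  A: TP=10, FP=1+0+0=1 → 10/11 = 0.90909
  B: TP=7, FP=0+1+2=3 → 7/10 = 0.70000
  C: TP=12, FP=2+1+2=5 → 12/17 = 0.70588
  D: TP=2, FP=0+0+2=2 → 2/4 = 0.50000
Weighted-precision = Σ (supportᵢ/N)·precisionᵢ with N=42: (12/42)·0.90909 + (9/42)·0.70000 + (15/42)·0.70588 + (6/42)·0.50000 = 0.7333

0.7333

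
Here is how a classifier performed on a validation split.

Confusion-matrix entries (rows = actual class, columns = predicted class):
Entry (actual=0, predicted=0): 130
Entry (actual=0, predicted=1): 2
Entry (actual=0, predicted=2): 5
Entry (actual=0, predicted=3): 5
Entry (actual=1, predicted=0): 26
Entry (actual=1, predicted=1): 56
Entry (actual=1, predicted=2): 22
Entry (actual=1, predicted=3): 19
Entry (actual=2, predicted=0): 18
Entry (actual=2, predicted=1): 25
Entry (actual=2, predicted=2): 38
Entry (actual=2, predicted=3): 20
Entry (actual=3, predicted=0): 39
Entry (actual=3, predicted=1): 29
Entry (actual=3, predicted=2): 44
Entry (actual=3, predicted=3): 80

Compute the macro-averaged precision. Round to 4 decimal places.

Per-class precision (TP/(TP+FP)):
  0: TP=130, FP=26+18+39=83 → 130/213 = 0.61033
  1: TP=56, FP=2+25+29=56 → 56/112 = 0.50000
  2: TP=38, FP=5+22+44=71 → 38/109 = 0.34862
  3: TP=80, FP=5+19+20=44 → 80/124 = 0.64516
Macro-precision = mean = (0.61033 + 0.50000 + 0.34862 + 0.64516) / 4 = 0.5260

0.5260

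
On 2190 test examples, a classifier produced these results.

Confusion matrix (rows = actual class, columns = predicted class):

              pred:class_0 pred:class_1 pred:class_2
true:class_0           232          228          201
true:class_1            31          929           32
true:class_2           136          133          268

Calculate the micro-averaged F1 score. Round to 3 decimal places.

Micro-averaging pools counts across classes: ΣTP=1429, ΣFP=761, ΣFN=761.
Micro-F1 score = 2·TP/(2·TP+FP+FN) on pooled counts = 0.653 (equals overall accuracy in single-label multiclass).

0.653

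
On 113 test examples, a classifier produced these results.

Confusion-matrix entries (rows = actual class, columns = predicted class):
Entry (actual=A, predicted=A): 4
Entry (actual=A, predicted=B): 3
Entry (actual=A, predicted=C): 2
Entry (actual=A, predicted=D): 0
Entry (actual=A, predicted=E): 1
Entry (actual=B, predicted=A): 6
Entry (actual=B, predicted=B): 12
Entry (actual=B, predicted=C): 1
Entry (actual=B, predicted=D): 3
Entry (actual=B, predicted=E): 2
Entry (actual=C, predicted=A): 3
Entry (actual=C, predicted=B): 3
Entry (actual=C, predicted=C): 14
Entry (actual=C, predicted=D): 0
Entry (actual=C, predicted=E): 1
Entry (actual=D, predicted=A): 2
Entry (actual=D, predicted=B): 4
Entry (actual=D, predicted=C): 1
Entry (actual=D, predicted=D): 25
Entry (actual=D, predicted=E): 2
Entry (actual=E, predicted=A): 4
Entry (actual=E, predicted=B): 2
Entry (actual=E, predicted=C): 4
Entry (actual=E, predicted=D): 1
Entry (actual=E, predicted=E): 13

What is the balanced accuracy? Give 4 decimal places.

Balanced accuracy = mean of per-class recall.
  A: recall = 4/10 = 0.40000
  B: recall = 12/24 = 0.50000
  C: recall = 14/21 = 0.66667
  D: recall = 25/34 = 0.73529
  E: recall = 13/24 = 0.54167
Mean = (0.40000 + 0.50000 + 0.66667 + 0.73529 + 0.54167) / 5 = 0.5687

0.5687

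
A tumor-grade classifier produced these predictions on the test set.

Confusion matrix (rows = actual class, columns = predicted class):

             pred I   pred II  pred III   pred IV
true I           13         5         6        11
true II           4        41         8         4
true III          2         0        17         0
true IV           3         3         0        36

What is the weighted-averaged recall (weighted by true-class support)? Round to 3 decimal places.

Per-class recall (TP/(TP+FN)):
  I: TP=13, FN=5+6+11=22 → 13/35 = 0.3714
  II: TP=41, FN=4+8+4=16 → 41/57 = 0.7193
  III: TP=17, FN=2+0+0=2 → 17/19 = 0.8947
  IV: TP=36, FN=3+3+0=6 → 36/42 = 0.8571
Weighted-recall = Σ (supportᵢ/N)·recallᵢ with N=153: (35/153)·0.3714 + (57/153)·0.7193 + (19/153)·0.8947 + (42/153)·0.8571 = 0.699

0.699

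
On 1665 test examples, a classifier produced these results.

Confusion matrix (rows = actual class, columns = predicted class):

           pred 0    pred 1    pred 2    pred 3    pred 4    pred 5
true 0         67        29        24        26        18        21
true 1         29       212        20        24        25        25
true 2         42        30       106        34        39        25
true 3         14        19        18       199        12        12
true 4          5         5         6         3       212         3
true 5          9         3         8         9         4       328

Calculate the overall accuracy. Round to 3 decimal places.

0.675

Accuracy = trace / total = (67+212+106+199+212+328=1124) / 1665 = 1124/1665 = 0.675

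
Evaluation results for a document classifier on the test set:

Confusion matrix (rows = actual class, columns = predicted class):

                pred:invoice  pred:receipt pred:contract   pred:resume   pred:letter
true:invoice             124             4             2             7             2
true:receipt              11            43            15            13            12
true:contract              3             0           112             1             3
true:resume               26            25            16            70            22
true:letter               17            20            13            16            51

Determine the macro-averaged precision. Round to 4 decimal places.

Per-class precision (TP/(TP+FP)):
  invoice: TP=124, FP=11+3+26+17=57 → 124/181 = 0.68508
  receipt: TP=43, FP=4+0+25+20=49 → 43/92 = 0.46739
  contract: TP=112, FP=2+15+16+13=46 → 112/158 = 0.70886
  resume: TP=70, FP=7+13+1+16=37 → 70/107 = 0.65421
  letter: TP=51, FP=2+12+3+22=39 → 51/90 = 0.56667
Macro-precision = mean = (0.68508 + 0.46739 + 0.70886 + 0.65421 + 0.56667) / 5 = 0.6164

0.6164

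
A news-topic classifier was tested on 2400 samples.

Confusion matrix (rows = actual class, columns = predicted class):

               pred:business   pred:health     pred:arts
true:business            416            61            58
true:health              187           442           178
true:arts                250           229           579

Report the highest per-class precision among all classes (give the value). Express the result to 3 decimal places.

0.710

Per-class precision (TP/(TP+FP)):
  business: TP=416, FP=187+250=437 → 416/853 = 0.4877
  health: TP=442, FP=61+229=290 → 442/732 = 0.6038
  arts: TP=579, FP=58+178=236 → 579/815 = 0.7104
Highest is class 'arts' with precision = 0.710.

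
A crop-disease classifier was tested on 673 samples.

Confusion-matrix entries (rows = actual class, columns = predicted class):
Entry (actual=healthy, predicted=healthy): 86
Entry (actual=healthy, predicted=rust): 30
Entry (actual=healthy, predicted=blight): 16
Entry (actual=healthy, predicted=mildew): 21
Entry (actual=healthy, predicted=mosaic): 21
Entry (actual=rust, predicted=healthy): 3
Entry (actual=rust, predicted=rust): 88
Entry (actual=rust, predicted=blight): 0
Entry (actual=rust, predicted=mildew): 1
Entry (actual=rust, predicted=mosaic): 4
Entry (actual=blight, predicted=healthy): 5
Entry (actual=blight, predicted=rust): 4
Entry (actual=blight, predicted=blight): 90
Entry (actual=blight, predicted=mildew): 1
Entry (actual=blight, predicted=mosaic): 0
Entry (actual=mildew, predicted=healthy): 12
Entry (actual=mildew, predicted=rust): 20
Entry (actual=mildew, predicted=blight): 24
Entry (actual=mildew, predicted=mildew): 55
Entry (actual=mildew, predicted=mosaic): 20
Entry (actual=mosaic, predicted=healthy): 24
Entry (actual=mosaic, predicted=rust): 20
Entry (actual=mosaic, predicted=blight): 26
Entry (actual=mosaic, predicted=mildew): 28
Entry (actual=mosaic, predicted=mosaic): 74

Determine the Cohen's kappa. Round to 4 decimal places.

Observed agreement pₒ = trace/N = 393/673 = 0.58395
Expected agreement pₑ = Σ (rowᵢ·colᵢ)/N² = (174·130 + 96·162 + 100·156 + 131·106 + 172·119)/673² = 0.19457
κ = (pₒ − pₑ)/(1 − pₑ) = (0.58395 − 0.19457)/(1 − 0.19457) = 0.4834

0.4834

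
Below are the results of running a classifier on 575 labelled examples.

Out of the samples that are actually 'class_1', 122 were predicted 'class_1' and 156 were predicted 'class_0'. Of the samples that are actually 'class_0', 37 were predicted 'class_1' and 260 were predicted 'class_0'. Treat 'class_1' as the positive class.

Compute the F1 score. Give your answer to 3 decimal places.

Precision = TP/(TP+FP) = 122/159 = 0.7673
Recall = TP/(TP+FN) = 122/278 = 0.4388
F1 = 2·TP/(2·TP+FP+FN) = 244/437 = 0.558

0.558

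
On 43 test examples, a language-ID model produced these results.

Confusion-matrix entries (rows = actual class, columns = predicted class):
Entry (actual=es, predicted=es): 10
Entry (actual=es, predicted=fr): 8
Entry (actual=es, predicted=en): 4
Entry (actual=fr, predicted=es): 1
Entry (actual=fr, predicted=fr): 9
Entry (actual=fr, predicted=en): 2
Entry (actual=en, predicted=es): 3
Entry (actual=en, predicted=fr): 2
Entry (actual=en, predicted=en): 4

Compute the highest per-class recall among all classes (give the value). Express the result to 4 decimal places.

0.7500

Per-class recall (TP/(TP+FN)):
  es: TP=10, FN=8+4=12 → 10/22 = 0.45455
  fr: TP=9, FN=1+2=3 → 9/12 = 0.75000
  en: TP=4, FN=3+2=5 → 4/9 = 0.44444
Highest is class 'fr' with recall = 0.7500.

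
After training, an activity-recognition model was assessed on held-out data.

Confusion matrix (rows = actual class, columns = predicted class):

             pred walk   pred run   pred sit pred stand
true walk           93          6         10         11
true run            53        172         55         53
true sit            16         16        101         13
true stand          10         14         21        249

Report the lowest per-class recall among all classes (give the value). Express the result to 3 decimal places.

0.517

Per-class recall (TP/(TP+FN)):
  walk: TP=93, FN=6+10+11=27 → 93/120 = 0.7750
  run: TP=172, FN=53+55+53=161 → 172/333 = 0.5165
  sit: TP=101, FN=16+16+13=45 → 101/146 = 0.6918
  stand: TP=249, FN=10+14+21=45 → 249/294 = 0.8469
Lowest is class 'run' with recall = 0.517.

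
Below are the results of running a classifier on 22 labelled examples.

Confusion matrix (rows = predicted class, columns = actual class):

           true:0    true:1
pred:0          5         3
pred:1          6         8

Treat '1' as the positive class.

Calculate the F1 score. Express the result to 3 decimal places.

0.640

Precision = TP/(TP+FP) = 8/14 = 0.5714
Recall = TP/(TP+FN) = 8/11 = 0.7273
F1 = 2·TP/(2·TP+FP+FN) = 16/25 = 0.640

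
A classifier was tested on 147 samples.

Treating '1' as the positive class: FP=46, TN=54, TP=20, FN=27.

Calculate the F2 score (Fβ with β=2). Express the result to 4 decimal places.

0.3937

Fβ = (1+β²)·TP / ((1+β²)·TP + β²·FN + FP), with β²=4
= 5·20 / (5·20 + 4·27 + 46) = 0.3937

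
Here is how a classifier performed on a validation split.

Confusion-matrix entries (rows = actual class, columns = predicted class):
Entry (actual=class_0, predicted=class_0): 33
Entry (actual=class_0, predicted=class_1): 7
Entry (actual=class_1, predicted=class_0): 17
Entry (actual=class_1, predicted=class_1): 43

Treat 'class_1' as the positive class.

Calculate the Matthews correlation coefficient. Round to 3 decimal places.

0.531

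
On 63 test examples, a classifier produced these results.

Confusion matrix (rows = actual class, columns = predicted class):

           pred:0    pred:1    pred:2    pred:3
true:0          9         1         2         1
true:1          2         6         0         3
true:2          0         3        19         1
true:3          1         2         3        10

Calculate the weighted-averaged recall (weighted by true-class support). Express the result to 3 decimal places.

0.698

Per-class recall (TP/(TP+FN)):
  0: TP=9, FN=1+2+1=4 → 9/13 = 0.6923
  1: TP=6, FN=2+0+3=5 → 6/11 = 0.5455
  2: TP=19, FN=0+3+1=4 → 19/23 = 0.8261
  3: TP=10, FN=1+2+3=6 → 10/16 = 0.6250
Weighted-recall = Σ (supportᵢ/N)·recallᵢ with N=63: (13/63)·0.6923 + (11/63)·0.5455 + (23/63)·0.8261 + (16/63)·0.6250 = 0.698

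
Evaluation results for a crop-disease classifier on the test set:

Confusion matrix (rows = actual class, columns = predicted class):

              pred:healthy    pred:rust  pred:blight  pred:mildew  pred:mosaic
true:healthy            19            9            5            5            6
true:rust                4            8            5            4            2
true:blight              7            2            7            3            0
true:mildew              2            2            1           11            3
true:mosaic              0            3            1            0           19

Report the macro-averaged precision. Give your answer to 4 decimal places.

Per-class precision (TP/(TP+FP)):
  healthy: TP=19, FP=4+7+2+0=13 → 19/32 = 0.59375
  rust: TP=8, FP=9+2+2+3=16 → 8/24 = 0.33333
  blight: TP=7, FP=5+5+1+1=12 → 7/19 = 0.36842
  mildew: TP=11, FP=5+4+3+0=12 → 11/23 = 0.47826
  mosaic: TP=19, FP=6+2+0+3=11 → 19/30 = 0.63333
Macro-precision = mean = (0.59375 + 0.33333 + 0.36842 + 0.47826 + 0.63333) / 5 = 0.4814

0.4814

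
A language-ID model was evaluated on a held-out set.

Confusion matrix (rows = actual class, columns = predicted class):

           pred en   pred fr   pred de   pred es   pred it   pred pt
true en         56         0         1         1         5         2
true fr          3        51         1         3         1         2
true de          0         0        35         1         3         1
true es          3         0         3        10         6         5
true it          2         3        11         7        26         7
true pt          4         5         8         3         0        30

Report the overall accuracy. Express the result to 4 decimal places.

0.6957

Accuracy = trace / total = (56+51+35+10+26+30=208) / 299 = 208/299 = 0.6957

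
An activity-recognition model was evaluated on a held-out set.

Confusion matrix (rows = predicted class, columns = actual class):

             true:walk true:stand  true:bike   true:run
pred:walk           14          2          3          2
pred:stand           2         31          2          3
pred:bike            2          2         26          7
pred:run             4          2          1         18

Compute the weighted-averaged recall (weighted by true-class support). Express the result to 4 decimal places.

Per-class recall (TP/(TP+FN)):
  walk: TP=14, FN=2+2+4=8 → 14/22 = 0.63636
  stand: TP=31, FN=2+2+2=6 → 31/37 = 0.83784
  bike: TP=26, FN=3+2+1=6 → 26/32 = 0.81250
  run: TP=18, FN=2+3+7=12 → 18/30 = 0.60000
Weighted-recall = Σ (supportᵢ/N)·recallᵢ with N=121: (22/121)·0.63636 + (37/121)·0.83784 + (32/121)·0.81250 + (30/121)·0.60000 = 0.7355

0.7355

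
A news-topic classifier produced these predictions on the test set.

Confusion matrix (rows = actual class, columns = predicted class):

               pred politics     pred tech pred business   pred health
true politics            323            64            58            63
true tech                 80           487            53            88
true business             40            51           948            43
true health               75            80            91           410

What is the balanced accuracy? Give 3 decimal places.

0.706

Balanced accuracy = mean of per-class recall.
  politics: recall = 323/508 = 0.6358
  tech: recall = 487/708 = 0.6879
  business: recall = 948/1082 = 0.8762
  health: recall = 410/656 = 0.6250
Mean = (0.6358 + 0.6879 + 0.8762 + 0.6250) / 4 = 0.706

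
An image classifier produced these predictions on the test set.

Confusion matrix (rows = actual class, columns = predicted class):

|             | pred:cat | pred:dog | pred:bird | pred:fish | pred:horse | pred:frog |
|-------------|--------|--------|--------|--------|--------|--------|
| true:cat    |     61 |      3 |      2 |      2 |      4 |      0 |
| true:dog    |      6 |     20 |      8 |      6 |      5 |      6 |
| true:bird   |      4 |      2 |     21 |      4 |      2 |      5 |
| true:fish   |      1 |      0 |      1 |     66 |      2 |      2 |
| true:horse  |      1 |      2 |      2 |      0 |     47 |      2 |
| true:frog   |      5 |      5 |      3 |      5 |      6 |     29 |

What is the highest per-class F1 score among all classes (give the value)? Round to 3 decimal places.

Per-class F1 score (2·TP/(2·TP+FP+FN)):
  cat: TP=61, FP=6+4+1+1+5=17, FN=3+2+2+4+0=11 → 122/150 = 0.8133
  dog: TP=20, FP=3+2+0+2+5=12, FN=6+8+6+5+6=31 → 40/83 = 0.4819
  bird: TP=21, FP=2+8+1+2+3=16, FN=4+2+4+2+5=17 → 42/75 = 0.5600
  fish: TP=66, FP=2+6+4+0+5=17, FN=1+0+1+2+2=6 → 132/155 = 0.8516
  horse: TP=47, FP=4+5+2+2+6=19, FN=1+2+2+0+2=7 → 94/120 = 0.7833
  frog: TP=29, FP=0+6+5+2+2=15, FN=5+5+3+5+6=24 → 58/97 = 0.5979
Highest is class 'fish' with F1 score = 0.852.

0.852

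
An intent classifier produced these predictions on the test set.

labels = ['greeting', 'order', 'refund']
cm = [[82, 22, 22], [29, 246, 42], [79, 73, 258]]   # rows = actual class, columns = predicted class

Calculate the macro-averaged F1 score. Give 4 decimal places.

Per-class F1 score (2·TP/(2·TP+FP+FN)):
  greeting: TP=82, FP=29+79=108, FN=22+22=44 → 164/316 = 0.51899
  order: TP=246, FP=22+73=95, FN=29+42=71 → 492/658 = 0.74772
  refund: TP=258, FP=22+42=64, FN=79+73=152 → 516/732 = 0.70492
Macro-F1 score = mean = (0.51899 + 0.74772 + 0.70492) / 3 = 0.6572

0.6572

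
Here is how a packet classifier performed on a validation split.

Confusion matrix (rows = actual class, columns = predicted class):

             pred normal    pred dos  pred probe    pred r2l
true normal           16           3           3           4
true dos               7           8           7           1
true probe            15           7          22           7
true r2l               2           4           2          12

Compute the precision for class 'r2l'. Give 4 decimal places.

Take TP from the diagonal, FP from the rest of the 'r2l' prediction marginal, FN from the rest of the 'r2l' actual marginal.
precision = TP/(TP+FP).
r2l: TP=12, FP=4+1+7=12 → 12/24 = 0.50000

0.5000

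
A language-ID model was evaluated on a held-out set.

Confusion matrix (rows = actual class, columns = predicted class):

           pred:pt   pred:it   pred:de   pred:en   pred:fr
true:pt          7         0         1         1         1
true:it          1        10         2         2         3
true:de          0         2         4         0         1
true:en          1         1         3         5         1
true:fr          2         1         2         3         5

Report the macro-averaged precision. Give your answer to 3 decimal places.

0.519

Per-class precision (TP/(TP+FP)):
  pt: TP=7, FP=1+0+1+2=4 → 7/11 = 0.6364
  it: TP=10, FP=0+2+1+1=4 → 10/14 = 0.7143
  de: TP=4, FP=1+2+3+2=8 → 4/12 = 0.3333
  en: TP=5, FP=1+2+0+3=6 → 5/11 = 0.4545
  fr: TP=5, FP=1+3+1+1=6 → 5/11 = 0.4545
Macro-precision = mean = (0.6364 + 0.7143 + 0.3333 + 0.4545 + 0.4545) / 5 = 0.519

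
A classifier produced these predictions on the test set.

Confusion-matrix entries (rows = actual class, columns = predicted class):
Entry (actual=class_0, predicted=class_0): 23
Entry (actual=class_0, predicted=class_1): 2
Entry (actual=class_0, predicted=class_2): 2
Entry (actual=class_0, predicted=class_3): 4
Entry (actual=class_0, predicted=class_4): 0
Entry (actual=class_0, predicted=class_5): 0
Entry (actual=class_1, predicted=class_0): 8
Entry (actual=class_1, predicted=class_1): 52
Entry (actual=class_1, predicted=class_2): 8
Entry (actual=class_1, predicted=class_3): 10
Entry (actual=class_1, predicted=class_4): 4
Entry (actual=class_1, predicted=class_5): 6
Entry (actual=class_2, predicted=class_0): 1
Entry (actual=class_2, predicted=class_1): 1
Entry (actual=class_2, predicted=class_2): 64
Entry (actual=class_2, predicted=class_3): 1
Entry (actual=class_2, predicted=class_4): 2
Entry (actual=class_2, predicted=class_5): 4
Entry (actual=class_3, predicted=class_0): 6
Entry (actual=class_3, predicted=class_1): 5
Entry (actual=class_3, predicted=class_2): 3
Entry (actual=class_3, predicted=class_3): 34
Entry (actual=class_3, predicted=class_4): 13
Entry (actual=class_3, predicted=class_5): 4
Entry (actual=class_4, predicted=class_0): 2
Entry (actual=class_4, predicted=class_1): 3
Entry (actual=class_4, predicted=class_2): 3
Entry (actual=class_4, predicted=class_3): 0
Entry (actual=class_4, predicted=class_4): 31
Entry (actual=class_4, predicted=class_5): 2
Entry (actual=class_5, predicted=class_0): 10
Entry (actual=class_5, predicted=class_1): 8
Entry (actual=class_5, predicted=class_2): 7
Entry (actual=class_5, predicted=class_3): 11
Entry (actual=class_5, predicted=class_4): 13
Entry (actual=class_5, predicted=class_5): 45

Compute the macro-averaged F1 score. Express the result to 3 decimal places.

Per-class F1 score (2·TP/(2·TP+FP+FN)):
  class_0: TP=23, FP=8+1+6+2+10=27, FN=2+2+4+0+0=8 → 46/81 = 0.5679
  class_1: TP=52, FP=2+1+5+3+8=19, FN=8+8+10+4+6=36 → 104/159 = 0.6541
  class_2: TP=64, FP=2+8+3+3+7=23, FN=1+1+1+2+4=9 → 128/160 = 0.8000
  class_3: TP=34, FP=4+10+1+0+11=26, FN=6+5+3+13+4=31 → 68/125 = 0.5440
  class_4: TP=31, FP=0+4+2+13+13=32, FN=2+3+3+0+2=10 → 62/104 = 0.5962
  class_5: TP=45, FP=0+6+4+4+2=16, FN=10+8+7+11+13=49 → 90/155 = 0.5806
Macro-F1 score = mean = (0.5679 + 0.6541 + 0.8000 + 0.5440 + 0.5962 + 0.5806) / 6 = 0.624

0.624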